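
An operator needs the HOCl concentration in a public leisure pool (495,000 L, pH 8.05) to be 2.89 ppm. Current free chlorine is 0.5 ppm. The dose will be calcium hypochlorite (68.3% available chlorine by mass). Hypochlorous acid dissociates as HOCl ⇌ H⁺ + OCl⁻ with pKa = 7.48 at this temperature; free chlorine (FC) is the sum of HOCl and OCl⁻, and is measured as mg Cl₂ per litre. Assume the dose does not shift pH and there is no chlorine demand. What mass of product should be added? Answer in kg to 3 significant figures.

9.51 kg

[OCl⁻]/[HOCl] = 10^(pH − pKa) = 10^(8.05 − 7.48) = 3.715; fraction as HOCl = 1/(1 + 3.715) = 0.2121.
Free chlorine required for 2.89 ppm HOCl: 2.89 / 0.2121 = 13.63 ppm.
FC to add: 13.63 − 0.5 = 13.13 mg/L as Cl₂.
Cl₂ equivalent: 13.13 mg/L × 495,000 L = 6498 g.
Product at 68.3% available Cl: 6498 / 0.683 = 9514 g.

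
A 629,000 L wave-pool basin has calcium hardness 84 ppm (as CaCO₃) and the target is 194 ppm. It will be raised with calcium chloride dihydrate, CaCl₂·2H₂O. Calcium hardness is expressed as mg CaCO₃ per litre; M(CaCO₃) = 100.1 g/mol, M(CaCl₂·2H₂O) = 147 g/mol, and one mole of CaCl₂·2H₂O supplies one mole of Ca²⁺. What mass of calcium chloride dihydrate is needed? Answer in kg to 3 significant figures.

102 kg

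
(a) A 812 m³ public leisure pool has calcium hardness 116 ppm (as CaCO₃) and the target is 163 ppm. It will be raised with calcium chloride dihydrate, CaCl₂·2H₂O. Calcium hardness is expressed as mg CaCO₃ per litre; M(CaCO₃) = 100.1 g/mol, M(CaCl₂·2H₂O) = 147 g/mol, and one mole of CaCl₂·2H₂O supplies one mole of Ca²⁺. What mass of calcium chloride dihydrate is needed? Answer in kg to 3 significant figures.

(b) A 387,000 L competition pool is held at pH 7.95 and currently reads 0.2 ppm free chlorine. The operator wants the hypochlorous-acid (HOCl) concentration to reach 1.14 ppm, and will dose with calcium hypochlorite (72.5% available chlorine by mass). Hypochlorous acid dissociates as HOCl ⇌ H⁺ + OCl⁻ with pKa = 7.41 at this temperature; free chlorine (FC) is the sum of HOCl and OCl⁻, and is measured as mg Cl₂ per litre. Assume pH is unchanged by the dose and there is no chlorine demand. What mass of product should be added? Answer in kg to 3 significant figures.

(a) 56.0 kg; (b) 2.61 kg

(a) Volume: 812 m³ = 812,000 L.
(a) Hardness to add: (163 − 116) = 47 mg/L as CaCO₃ × 812,000 L = 38,160 g as CaCO₃.
(a) Moles of Ca²⁺ (1 mol Ca²⁺ ≡ 1 mol CaCO₃): 38,160 / 100.1 g/mol = 381.3 mol.
(a) Mass of CaCl₂·2H₂O: 381.3 × 147 = 56,050 g.

(b) [OCl⁻]/[HOCl] = 10^(pH − pKa) = 10^(7.95 − 7.41) = 3.467; fraction as HOCl = 1/(1 + 3.467) = 0.2238.
(b) Free chlorine required for 1.14 ppm HOCl: 1.14 / 0.2238 = 5.093 ppm.
(b) FC to add: 5.093 − 0.2 = 4.893 mg/L as Cl₂.
(b) Cl₂ equivalent: 4.893 mg/L × 387,000 L = 1894 g.
(b) Product at 72.5% available Cl: 1894 / 0.725 = 2612 g.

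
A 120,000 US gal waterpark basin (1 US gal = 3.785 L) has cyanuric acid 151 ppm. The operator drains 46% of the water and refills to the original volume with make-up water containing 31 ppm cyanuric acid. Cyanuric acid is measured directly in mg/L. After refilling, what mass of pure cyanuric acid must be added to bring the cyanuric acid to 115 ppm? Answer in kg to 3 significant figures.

Volume: 120,000 US gal × 3.785 L/gal = 454,200 L.
After draining 46% and refilling: 151 × 0.54 + 31 × 0.46 = 95.8 ppm.
Deficit to target: 115 − 95.8 = 19.2 mg/L.
Mass: 19.2 mg/L × 454,200 L = 8721 g cyanuric acid.

8.72 kg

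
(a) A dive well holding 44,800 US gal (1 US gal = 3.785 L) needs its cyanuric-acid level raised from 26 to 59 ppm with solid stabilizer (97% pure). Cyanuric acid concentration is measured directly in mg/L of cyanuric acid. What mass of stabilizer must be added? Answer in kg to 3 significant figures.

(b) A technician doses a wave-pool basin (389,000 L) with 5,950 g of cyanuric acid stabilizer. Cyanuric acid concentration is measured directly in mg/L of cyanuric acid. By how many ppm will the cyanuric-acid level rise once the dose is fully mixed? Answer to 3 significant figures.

(a) 5.77 kg; (b) 15.3 ppm

(a) Volume: 44,800 US gal × 3.785 L/gal = 169,568 L.
(a) CYA to add: (59 − 26) = 33 mg/L × 169,568 L = 5596 g cyanuric acid.
(a) At 97% purity: 5596 / 0.97 = 5769 g product.

(b) Rise: 5,950 g / 389,000 L × 1000 = 15.3 mg/L.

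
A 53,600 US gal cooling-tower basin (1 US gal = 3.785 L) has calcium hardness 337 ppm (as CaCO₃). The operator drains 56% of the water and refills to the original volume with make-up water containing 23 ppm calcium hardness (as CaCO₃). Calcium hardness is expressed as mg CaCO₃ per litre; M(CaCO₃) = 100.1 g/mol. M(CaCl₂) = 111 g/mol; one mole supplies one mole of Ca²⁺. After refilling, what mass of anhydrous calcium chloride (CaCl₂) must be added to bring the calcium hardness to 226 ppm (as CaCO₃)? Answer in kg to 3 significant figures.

Volume: 53,600 US gal × 3.785 L/gal = 202,876 L.
After draining 56% and refilling: 337 × 0.44 + 23 × 0.56 = 161.16 ppm.
Deficit to target: 226 − 161.16 = 64.84 mg/L.
As CaCO₃: 64.84 mg/L × 202,876 L = 13,150 g; ÷ 100.1 = 131.4 mol Ca²⁺.
Mass: 131.4 × 111 = 14,590 g.

14.6 kg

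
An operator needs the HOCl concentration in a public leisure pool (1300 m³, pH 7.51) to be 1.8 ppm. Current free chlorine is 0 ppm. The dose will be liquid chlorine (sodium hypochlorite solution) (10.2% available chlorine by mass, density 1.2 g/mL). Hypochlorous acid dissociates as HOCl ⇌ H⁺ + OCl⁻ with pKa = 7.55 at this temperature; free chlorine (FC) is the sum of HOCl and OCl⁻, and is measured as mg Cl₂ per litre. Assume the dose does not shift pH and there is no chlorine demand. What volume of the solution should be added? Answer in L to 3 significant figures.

36.6 L

Volume: 1300 m³ = 1,300,000 L.
[OCl⁻]/[HOCl] = 10^(pH − pKa) = 10^(7.51 − 7.55) = 0.912; fraction as HOCl = 1/(1 + 0.912) = 0.523.
Free chlorine required for 1.8 ppm HOCl: 1.8 / 0.523 = 3.442 ppm.
FC to add: 3.442 − 0 = 3.442 mg/L as Cl₂.
Cl₂ equivalent: 3.442 mg/L × 1,300,000 L = 4474 g.
Product at 10.2% available Cl: 4474 / 0.102 = 43,860 g.
Volume: 43,860 g ÷ 1.2 g/mL = 36,550 mL.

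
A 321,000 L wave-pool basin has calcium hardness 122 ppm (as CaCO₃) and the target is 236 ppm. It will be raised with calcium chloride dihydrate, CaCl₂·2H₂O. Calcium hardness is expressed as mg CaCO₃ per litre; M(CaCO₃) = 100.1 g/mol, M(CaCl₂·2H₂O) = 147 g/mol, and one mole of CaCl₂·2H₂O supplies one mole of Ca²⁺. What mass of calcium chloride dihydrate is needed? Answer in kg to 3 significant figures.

53.7 kg

Hardness to add: (236 − 122) = 114 mg/L as CaCO₃ × 321,000 L = 36,590 g as CaCO₃.
Moles of Ca²⁺ (1 mol Ca²⁺ ≡ 1 mol CaCO₃): 36,590 / 100.1 g/mol = 365.6 mol.
Mass of CaCl₂·2H₂O: 365.6 × 147 = 53,740 g.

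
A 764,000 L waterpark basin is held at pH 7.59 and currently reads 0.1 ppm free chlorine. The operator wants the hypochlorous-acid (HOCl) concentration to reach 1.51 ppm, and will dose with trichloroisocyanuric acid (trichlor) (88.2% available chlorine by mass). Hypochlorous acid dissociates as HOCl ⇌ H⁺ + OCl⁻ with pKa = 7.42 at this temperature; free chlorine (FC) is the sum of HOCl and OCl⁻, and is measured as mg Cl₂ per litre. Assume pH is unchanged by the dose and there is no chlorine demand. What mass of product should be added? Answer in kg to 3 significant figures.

3.16 kg

[OCl⁻]/[HOCl] = 10^(pH − pKa) = 10^(7.59 − 7.42) = 1.479; fraction as HOCl = 1/(1 + 1.479) = 0.4034.
Free chlorine required for 1.51 ppm HOCl: 1.51 / 0.4034 = 3.743 ppm.
FC to add: 3.743 − 0.1 = 3.643 mg/L as Cl₂.
Cl₂ equivalent: 3.643 mg/L × 764,000 L = 2784 g.
Product at 88.2% available Cl: 2784 / 0.882 = 3156 g.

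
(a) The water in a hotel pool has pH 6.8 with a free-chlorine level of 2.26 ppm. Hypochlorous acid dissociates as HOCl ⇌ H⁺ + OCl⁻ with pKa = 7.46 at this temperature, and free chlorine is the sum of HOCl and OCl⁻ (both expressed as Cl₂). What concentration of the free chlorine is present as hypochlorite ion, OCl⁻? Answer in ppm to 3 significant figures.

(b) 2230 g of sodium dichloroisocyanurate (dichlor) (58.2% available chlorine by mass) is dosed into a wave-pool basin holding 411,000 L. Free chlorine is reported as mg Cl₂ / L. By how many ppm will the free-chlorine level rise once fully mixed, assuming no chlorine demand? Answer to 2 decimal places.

(a) 0.406 ppm; (b) 3.16 ppm

(a) [OCl⁻]/[HOCl] = 10^(pH − pKa) = 10^(6.8 − 7.46) = 10^-0.66 = 0.2188.
(a) Fraction as HOCl = 1 / (1 + 0.2188) = 0.8205.
(a) OCl⁻ = (1 − 0.8205) × 2.26 ppm = 0.4057 ppm.

(b) Available chlorine delivered: 2230 g × 0.582 = 1298 g as Cl₂.
(b) Concentration rise: 1298 g / 411,000 L = 3.158 mg/L = 3.16 ppm.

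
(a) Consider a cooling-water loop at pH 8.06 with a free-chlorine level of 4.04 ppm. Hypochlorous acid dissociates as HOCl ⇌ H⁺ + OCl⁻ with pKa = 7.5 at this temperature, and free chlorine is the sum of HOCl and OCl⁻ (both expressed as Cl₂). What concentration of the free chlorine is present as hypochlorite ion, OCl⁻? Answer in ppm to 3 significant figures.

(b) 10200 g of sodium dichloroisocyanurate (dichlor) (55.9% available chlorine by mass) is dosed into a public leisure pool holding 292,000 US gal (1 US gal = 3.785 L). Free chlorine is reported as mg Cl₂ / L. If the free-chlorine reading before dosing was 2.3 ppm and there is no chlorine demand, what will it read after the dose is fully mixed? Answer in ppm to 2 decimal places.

(a) 3.17 ppm; (b) 7.46 ppm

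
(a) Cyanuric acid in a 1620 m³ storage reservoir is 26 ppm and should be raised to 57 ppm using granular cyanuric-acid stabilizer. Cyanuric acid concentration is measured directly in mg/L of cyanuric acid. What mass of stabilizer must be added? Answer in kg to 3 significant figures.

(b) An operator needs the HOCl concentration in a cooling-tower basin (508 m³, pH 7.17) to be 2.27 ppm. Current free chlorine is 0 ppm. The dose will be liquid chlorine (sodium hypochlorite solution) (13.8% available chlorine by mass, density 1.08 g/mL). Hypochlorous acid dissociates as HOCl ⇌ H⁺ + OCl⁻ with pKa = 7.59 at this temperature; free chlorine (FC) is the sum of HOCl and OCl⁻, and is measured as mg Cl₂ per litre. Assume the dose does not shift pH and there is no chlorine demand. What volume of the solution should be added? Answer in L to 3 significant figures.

(a) 50.2 kg; (b) 10.7 L

(a) Volume: 1620 m³ = 1,620,000 L.
(a) CYA to add: (57 − 26) = 31 mg/L × 1,620,000 L = 50,220 g cyanuric acid.

(b) Volume: 508 m³ = 508,000 L.
(b) [OCl⁻]/[HOCl] = 10^(pH − pKa) = 10^(7.17 − 7.59) = 0.3802; fraction as HOCl = 1/(1 + 0.3802) = 0.7245.
(b) Free chlorine required for 2.27 ppm HOCl: 2.27 / 0.7245 = 3.133 ppm.
(b) FC to add: 3.133 − 0 = 3.133 mg/L as Cl₂.
(b) Cl₂ equivalent: 3.133 mg/L × 508,000 L = 1592 g.
(b) Product at 13.8% available Cl: 1592 / 0.138 = 11,530 g.
(b) Volume: 11,530 g ÷ 1.08 g/mL = 10,680 mL.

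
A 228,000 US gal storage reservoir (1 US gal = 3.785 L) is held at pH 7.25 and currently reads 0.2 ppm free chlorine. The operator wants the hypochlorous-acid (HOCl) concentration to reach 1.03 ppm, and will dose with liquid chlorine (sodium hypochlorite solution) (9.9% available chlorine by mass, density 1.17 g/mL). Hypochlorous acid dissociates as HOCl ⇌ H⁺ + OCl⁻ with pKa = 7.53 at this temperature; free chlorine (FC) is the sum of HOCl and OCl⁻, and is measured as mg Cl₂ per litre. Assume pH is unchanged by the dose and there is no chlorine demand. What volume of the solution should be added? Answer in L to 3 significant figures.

10.2 L

Volume: 228,000 US gal × 3.785 L/gal = 862,980 L.
[OCl⁻]/[HOCl] = 10^(pH − pKa) = 10^(7.25 − 7.53) = 0.5248; fraction as HOCl = 1/(1 + 0.5248) = 0.6558.
Free chlorine required for 1.03 ppm HOCl: 1.03 / 0.6558 = 1.571 ppm.
FC to add: 1.571 − 0.2 = 1.371 mg/L as Cl₂.
Cl₂ equivalent: 1.371 mg/L × 862,980 L = 1183 g.
Product at 9.9% available Cl: 1183 / 0.099 = 11,950 g.
Volume: 11,950 g ÷ 1.17 g/mL = 10,210 mL.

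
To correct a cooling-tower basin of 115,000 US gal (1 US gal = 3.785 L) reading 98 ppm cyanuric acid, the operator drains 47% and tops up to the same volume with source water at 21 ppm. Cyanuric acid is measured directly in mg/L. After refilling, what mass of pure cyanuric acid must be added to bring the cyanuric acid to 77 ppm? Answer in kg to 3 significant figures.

Volume: 115,000 US gal × 3.785 L/gal = 435,275 L.
After draining 47% and refilling: 98 × 0.53 + 21 × 0.47 = 61.81 ppm.
Deficit to target: 77 − 61.81 = 15.19 mg/L.
Mass: 15.19 mg/L × 435,275 L = 6612 g cyanuric acid.

6.61 kg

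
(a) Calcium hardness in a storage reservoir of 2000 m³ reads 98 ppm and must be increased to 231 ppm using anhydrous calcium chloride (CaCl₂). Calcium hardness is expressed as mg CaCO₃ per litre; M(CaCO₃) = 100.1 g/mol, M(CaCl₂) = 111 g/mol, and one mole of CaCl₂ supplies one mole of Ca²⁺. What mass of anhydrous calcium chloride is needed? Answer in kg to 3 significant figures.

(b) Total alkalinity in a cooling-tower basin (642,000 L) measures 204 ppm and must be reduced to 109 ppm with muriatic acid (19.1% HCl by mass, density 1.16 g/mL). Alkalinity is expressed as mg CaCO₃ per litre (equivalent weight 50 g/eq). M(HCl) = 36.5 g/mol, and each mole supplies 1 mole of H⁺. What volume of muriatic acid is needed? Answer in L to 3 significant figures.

(a) Volume: 2000 m³ = 2,000,000 L.
(a) Hardness to add: (231 − 98) = 133 mg/L as CaCO₃ × 2,000,000 L = 266,000 g as CaCO₃.
(a) Moles of Ca²⁺ (1 mol Ca²⁺ ≡ 1 mol CaCO₃): 266,000 / 100.1 g/mol = 2657 mol.
(a) Mass of CaCl₂: 2657 × 111 = 295,000 g.

(b) Alkalinity to neutralize: (204 − 109) = 95 mg/L as CaCO₃ × 642,000 L = 60,990 g as CaCO₃.
(b) Equivalents of H⁺ required: 60,990 ÷ 50 g/eq = 1220 eq = 1220 mol HCl.
(b) Mass of HCl: 1220 × 36.5 = 44,520 g.
(b) Mass of 19.1% solution: 44,520 / 0.191 = 233,100 g.
(b) Volume: 233,100 g ÷ 1.16 g/mL = 201,000 mL.

(a) 295 kg; (b) 201 L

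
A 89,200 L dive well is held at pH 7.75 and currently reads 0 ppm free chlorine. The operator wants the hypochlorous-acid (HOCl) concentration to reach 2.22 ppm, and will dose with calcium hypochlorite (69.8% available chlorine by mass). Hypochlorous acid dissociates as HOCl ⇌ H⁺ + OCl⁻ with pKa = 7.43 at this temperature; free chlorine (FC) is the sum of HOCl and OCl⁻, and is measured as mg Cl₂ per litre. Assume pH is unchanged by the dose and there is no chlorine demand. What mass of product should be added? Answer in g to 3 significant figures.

[OCl⁻]/[HOCl] = 10^(pH − pKa) = 10^(7.75 − 7.43) = 2.089; fraction as HOCl = 1/(1 + 2.089) = 0.3237.
Free chlorine required for 2.22 ppm HOCl: 2.22 / 0.3237 = 6.858 ppm.
FC to add: 6.858 − 0 = 6.858 mg/L as Cl₂.
Cl₂ equivalent: 6.858 mg/L × 89,200 L = 611.8 g.
Product at 69.8% available Cl: 611.8 / 0.698 = 876.4 g.

876 g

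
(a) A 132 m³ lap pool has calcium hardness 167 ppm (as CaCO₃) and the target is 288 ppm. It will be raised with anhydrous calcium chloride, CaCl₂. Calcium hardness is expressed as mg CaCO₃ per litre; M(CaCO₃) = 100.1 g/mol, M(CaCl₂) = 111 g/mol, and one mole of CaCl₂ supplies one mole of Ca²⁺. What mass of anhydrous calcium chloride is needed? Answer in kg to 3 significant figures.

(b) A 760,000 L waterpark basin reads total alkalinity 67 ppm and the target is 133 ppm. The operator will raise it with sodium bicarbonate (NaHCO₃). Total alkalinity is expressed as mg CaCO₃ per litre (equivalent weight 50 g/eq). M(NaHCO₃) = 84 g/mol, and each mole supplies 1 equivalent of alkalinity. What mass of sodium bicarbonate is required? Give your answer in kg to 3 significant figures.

(a) 17.7 kg; (b) 84.3 kg

(a) Volume: 132 m³ = 132,000 L.
(a) Hardness to add: (288 − 167) = 121 mg/L as CaCO₃ × 132,000 L = 15,970 g as CaCO₃.
(a) Moles of Ca²⁺ (1 mol Ca²⁺ ≡ 1 mol CaCO₃): 15,970 / 100.1 g/mol = 159.6 mol.
(a) Mass of CaCl₂: 159.6 × 111 = 17,710 g.

(b) Alkalinity to add: (133 − 67) = 66 mg/L as CaCO₃ × 760,000 L = 50,160 g as CaCO₃.
(b) Equivalents: 50,160 g ÷ 50 g/eq = 1003 eq.
(b) NaHCO₃ supplies 1 eq per mole → 1003 mol.
(b) Mass: 1003 mol × 84 g/mol = 84,270 g.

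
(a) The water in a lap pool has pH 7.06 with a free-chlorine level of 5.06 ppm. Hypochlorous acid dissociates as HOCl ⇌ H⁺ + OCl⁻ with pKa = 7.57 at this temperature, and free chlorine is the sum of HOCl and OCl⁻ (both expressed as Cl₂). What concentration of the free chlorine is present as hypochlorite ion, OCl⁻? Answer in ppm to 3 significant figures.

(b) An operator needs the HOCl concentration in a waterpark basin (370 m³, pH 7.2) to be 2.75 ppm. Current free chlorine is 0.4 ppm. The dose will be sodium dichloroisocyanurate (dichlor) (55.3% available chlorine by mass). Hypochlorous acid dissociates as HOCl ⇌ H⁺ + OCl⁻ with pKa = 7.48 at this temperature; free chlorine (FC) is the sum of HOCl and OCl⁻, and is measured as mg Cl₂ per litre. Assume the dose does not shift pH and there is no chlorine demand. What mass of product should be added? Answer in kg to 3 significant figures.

(a) 1.19 ppm; (b) 2.54 kg

(a) [OCl⁻]/[HOCl] = 10^(pH − pKa) = 10^(7.06 − 7.57) = 10^-0.51 = 0.309.
(a) Fraction as HOCl = 1 / (1 + 0.309) = 0.7639.
(a) OCl⁻ = (1 − 0.7639) × 5.06 ppm = 1.195 ppm.

(b) Volume: 370 m³ = 370,000 L.
(b) [OCl⁻]/[HOCl] = 10^(pH − pKa) = 10^(7.2 − 7.48) = 0.5248; fraction as HOCl = 1/(1 + 0.5248) = 0.6558.
(b) Free chlorine required for 2.75 ppm HOCl: 2.75 / 0.6558 = 4.193 ppm.
(b) FC to add: 4.193 − 0.4 = 3.793 mg/L as Cl₂.
(b) Cl₂ equivalent: 3.793 mg/L × 370,000 L = 1403 g.
(b) Product at 55.3% available Cl: 1403 / 0.553 = 2538 g.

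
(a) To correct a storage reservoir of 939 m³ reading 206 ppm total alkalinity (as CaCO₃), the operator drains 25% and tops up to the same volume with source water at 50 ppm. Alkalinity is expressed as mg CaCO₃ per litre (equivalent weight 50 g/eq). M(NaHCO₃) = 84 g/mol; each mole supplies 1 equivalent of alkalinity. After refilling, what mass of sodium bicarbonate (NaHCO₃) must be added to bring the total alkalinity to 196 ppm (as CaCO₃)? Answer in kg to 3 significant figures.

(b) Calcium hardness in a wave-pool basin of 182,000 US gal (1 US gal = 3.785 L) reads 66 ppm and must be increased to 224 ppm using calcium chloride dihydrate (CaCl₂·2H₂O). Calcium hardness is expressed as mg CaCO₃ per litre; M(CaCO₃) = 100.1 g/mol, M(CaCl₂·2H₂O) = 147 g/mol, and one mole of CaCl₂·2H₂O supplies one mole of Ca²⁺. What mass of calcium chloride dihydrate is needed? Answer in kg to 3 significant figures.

(a) Volume: 939 m³ = 939,000 L.
(a) After draining 25% and refilling: 206 × 0.75 + 50 × 0.25 = 167 ppm.
(a) Deficit to target: 196 − 167 = 29 mg/L.
(a) As CaCO₃: 29 mg/L × 939,000 L = 27,230 g; ÷ 50 g/eq ÷ 1 = 544.6 mol NaHCO₃.
(a) Mass: 544.6 × 84 = 45,750 g.

(b) Volume: 182,000 US gal × 3.785 L/gal = 688,870 L.
(b) Hardness to add: (224 − 66) = 158 mg/L as CaCO₃ × 688,870 L = 108,800 g as CaCO₃.
(b) Moles of Ca²⁺ (1 mol Ca²⁺ ≡ 1 mol CaCO₃): 108,800 / 100.1 g/mol = 1087 mol.
(b) Mass of CaCl₂·2H₂O: 1087 × 147 = 159,800 g.

(a) 45.7 kg; (b) 160 kg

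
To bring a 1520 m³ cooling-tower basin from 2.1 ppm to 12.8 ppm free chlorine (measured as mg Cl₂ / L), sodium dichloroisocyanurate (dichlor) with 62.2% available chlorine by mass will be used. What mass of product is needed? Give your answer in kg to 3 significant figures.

Volume: 1520 m³ = 1,520,000 L.
Chlorine deficit: 12.8 − 2.1 = 10.7 ppm = 10.7 mg/L as Cl₂.
Cl₂ equivalent needed: 10.7 mg/L × 1,520,000 L = 16,260,000 mg = 16,260 g.
Product at 62.2% available chlorine: 16,260 / 0.622 = 26,150 g.

26.1 kg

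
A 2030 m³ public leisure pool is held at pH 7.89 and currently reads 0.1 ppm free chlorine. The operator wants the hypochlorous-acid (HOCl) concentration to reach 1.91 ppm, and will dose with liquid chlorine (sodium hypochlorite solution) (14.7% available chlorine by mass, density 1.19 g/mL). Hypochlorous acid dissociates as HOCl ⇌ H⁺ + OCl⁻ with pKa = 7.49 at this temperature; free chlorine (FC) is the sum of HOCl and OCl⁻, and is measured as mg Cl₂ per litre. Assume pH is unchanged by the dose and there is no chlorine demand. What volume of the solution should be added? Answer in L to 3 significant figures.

76.7 L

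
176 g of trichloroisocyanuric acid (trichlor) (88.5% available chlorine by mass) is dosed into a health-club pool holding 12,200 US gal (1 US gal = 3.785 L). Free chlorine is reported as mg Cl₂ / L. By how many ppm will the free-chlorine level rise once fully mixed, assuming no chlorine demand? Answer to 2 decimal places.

Volume: 12,200 US gal × 3.785 L/gal = 46,177 L.
Available chlorine delivered: 176 g × 0.885 = 155.8 g as Cl₂.
Concentration rise: 155.8 g / 46,177 L = 3.373 mg/L = 3.37 ppm.

3.37 ppm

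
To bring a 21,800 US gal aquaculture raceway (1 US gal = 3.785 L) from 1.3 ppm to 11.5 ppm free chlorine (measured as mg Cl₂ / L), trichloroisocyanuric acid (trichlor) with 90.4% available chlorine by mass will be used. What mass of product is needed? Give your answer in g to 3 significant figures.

931 g

Volume: 21,800 US gal × 3.785 L/gal = 82,513 L.
Chlorine deficit: 11.5 − 1.3 = 10.2 ppm = 10.2 mg/L as Cl₂.
Cl₂ equivalent needed: 10.2 mg/L × 82,513 L = 841,600 mg = 841.6 g.
Product at 90.4% available chlorine: 841.6 / 0.904 = 931 g.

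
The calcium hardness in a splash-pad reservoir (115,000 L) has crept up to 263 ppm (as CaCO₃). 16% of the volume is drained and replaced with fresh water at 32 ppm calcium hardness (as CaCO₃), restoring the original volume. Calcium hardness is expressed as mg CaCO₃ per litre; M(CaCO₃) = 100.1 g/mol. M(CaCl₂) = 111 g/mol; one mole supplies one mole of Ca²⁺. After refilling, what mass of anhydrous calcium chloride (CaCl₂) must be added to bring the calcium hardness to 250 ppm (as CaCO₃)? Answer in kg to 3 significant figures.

3.06 kg

After draining 16% and refilling: 263 × 0.84 + 32 × 0.16 = 226.04 ppm.
Deficit to target: 250 − 226.04 = 23.96 mg/L.
As CaCO₃: 23.96 mg/L × 115,000 L = 2755 g; ÷ 100.1 = 27.53 mol Ca²⁺.
Mass: 27.53 × 111 = 3055 g.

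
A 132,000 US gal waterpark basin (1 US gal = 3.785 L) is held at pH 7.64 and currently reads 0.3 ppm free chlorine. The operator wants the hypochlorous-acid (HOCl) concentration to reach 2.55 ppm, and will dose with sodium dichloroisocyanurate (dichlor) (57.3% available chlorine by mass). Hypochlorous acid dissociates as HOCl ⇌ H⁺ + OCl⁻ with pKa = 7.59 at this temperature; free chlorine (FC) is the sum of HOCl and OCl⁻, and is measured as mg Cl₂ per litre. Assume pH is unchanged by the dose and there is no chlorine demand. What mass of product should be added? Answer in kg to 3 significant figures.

4.46 kg

Volume: 132,000 US gal × 3.785 L/gal = 499,620 L.
[OCl⁻]/[HOCl] = 10^(pH − pKa) = 10^(7.64 − 7.59) = 1.122; fraction as HOCl = 1/(1 + 1.122) = 0.4712.
Free chlorine required for 2.55 ppm HOCl: 2.55 / 0.4712 = 5.411 ppm.
FC to add: 5.411 − 0.3 = 5.111 mg/L as Cl₂.
Cl₂ equivalent: 5.111 mg/L × 499,620 L = 2554 g.
Product at 57.3% available Cl: 2554 / 0.573 = 4457 g.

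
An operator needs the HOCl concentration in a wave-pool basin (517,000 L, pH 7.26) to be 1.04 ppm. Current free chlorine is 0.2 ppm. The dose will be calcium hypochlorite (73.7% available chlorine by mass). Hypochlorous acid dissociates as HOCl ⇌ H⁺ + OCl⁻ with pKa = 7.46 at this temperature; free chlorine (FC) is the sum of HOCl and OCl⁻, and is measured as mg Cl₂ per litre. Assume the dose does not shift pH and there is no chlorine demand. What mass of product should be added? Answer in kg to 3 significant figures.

1.05 kg

[OCl⁻]/[HOCl] = 10^(pH − pKa) = 10^(7.26 − 7.46) = 0.631; fraction as HOCl = 1/(1 + 0.631) = 0.6131.
Free chlorine required for 1.04 ppm HOCl: 1.04 / 0.6131 = 1.696 ppm.
FC to add: 1.696 − 0.2 = 1.496 mg/L as Cl₂.
Cl₂ equivalent: 1.496 mg/L × 517,000 L = 773.5 g.
Product at 73.7% available Cl: 773.5 / 0.737 = 1050 g.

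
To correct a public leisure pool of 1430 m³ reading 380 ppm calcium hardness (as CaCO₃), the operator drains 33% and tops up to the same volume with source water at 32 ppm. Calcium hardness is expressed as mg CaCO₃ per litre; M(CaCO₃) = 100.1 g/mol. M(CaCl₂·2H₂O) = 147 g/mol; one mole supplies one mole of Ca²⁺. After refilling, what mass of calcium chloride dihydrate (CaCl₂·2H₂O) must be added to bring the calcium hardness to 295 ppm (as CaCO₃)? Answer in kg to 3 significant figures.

62.7 kg

Volume: 1430 m³ = 1,430,000 L.
After draining 33% and refilling: 380 × 0.67 + 32 × 0.33 = 265.16 ppm.
Deficit to target: 295 − 265.16 = 29.84 mg/L.
As CaCO₃: 29.84 mg/L × 1,430,000 L = 42,670 g; ÷ 100.1 = 426.3 mol Ca²⁺.
Mass: 426.3 × 147 = 62,660 g.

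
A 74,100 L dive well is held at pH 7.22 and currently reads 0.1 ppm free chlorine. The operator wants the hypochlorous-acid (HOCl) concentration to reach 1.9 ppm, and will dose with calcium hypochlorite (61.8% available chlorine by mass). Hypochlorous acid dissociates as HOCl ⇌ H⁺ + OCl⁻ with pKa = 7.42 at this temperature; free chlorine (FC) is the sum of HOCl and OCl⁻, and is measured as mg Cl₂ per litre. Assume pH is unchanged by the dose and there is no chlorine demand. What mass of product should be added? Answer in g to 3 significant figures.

[OCl⁻]/[HOCl] = 10^(pH − pKa) = 10^(7.22 − 7.42) = 0.631; fraction as HOCl = 1/(1 + 0.631) = 0.6131.
Free chlorine required for 1.9 ppm HOCl: 1.9 / 0.6131 = 3.099 ppm.
FC to add: 3.099 − 0.1 = 2.999 mg/L as Cl₂.
Cl₂ equivalent: 2.999 mg/L × 74,100 L = 222.2 g.
Product at 61.8% available Cl: 222.2 / 0.618 = 359.6 g.

360 g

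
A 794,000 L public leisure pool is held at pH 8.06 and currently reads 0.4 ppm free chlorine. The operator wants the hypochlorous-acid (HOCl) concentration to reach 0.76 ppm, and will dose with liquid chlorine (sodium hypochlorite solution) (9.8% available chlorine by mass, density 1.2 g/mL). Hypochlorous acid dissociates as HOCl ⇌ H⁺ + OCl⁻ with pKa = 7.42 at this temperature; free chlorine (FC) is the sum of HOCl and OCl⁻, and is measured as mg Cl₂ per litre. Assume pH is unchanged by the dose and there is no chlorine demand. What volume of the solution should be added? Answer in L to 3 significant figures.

24.8 L

[OCl⁻]/[HOCl] = 10^(pH − pKa) = 10^(8.06 − 7.42) = 4.365; fraction as HOCl = 1/(1 + 4.365) = 0.1864.
Free chlorine required for 0.76 ppm HOCl: 0.76 / 0.1864 = 4.078 ppm.
FC to add: 4.078 − 0.4 = 3.678 mg/L as Cl₂.
Cl₂ equivalent: 3.678 mg/L × 794,000 L = 2920 g.
Product at 9.8% available Cl: 2920 / 0.098 = 29,800 g.
Volume: 29,800 g ÷ 1.2 g/mL = 24,830 mL.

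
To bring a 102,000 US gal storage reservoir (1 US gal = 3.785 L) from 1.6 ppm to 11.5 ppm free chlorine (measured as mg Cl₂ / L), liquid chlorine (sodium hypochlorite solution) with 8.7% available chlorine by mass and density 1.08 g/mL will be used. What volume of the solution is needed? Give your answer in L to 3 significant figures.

40.7 L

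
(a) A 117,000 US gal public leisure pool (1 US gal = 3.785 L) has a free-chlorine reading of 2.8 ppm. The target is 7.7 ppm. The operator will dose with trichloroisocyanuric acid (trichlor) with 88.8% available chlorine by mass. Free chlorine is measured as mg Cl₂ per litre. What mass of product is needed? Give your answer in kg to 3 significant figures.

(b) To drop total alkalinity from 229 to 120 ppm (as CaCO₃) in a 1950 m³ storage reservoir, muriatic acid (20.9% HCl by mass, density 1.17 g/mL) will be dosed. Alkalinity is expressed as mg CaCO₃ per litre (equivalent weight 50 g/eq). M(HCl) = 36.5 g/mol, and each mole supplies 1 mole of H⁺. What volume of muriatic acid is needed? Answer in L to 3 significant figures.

(a) 2.44 kg; (b) 635 L

(a) Volume: 117,000 US gal × 3.785 L/gal = 442,845 L.
(a) Chlorine deficit: 7.7 − 2.8 = 4.9 ppm = 4.9 mg/L as Cl₂.
(a) Cl₂ equivalent needed: 4.9 mg/L × 442,845 L = 2,170,000 mg = 2170 g.
(a) Product at 88.8% available chlorine: 2170 / 0.888 = 2444 g.

(b) Volume: 1950 m³ = 1,950,000 L.
(b) Alkalinity to neutralize: (229 − 120) = 109 mg/L as CaCO₃ × 1,950,000 L = 212,600 g as CaCO₃.
(b) Equivalents of H⁺ required: 212,600 ÷ 50 g/eq = 4251 eq = 4251 mol HCl.
(b) Mass of HCl: 4251 × 36.5 = 155,200 g.
(b) Mass of 20.9% solution: 155,200 / 0.209 = 742,400 g.
(b) Volume: 742,400 g ÷ 1.17 g/mL = 634,500 mL.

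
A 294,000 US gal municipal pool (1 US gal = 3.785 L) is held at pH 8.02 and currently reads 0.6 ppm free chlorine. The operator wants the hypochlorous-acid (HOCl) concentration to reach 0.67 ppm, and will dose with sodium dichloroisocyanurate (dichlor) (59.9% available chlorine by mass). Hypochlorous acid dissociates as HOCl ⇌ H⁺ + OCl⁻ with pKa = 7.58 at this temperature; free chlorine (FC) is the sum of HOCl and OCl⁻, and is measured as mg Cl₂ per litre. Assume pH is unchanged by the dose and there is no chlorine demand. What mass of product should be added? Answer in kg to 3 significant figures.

Volume: 294,000 US gal × 3.785 L/gal = 1,112,790 L.
[OCl⁻]/[HOCl] = 10^(pH − pKa) = 10^(8.02 − 7.58) = 2.754; fraction as HOCl = 1/(1 + 2.754) = 0.2664.
Free chlorine required for 0.67 ppm HOCl: 0.67 / 0.2664 = 2.515 ppm.
FC to add: 2.515 − 0.6 = 1.915 mg/L as Cl₂.
Cl₂ equivalent: 1.915 mg/L × 1,112,790 L = 2131 g.
Product at 59.9% available Cl: 2131 / 0.599 = 3558 g.

3.56 kg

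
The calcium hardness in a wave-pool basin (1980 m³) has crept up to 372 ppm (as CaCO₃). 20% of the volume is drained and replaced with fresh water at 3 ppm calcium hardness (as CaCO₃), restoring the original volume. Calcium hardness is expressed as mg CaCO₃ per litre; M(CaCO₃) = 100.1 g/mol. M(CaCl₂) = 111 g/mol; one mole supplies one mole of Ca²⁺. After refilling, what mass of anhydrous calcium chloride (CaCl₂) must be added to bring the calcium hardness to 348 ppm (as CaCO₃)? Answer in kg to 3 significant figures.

Volume: 1980 m³ = 1,980,000 L.
After draining 20% and refilling: 372 × 0.80 + 3 × 0.20 = 298.2 ppm.
Deficit to target: 348 − 298.2 = 49.8 mg/L.
As CaCO₃: 49.8 mg/L × 1,980,000 L = 98,600 g; ÷ 100.1 = 985.1 mol Ca²⁺.
Mass: 985.1 × 111 = 109,300 g.

109 kg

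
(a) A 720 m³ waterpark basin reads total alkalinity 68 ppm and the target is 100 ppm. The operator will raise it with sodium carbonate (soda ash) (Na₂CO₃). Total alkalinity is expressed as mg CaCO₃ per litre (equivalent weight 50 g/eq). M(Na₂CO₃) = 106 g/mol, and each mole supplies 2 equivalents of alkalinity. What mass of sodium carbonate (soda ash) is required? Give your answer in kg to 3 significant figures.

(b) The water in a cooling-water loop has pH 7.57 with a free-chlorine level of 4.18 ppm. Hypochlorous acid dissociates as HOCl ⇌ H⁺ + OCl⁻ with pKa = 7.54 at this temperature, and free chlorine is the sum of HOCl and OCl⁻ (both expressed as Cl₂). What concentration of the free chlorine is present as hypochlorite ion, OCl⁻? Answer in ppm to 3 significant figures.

(a) 24.4 kg; (b) 2.16 ppm

(a) Volume: 720 m³ = 720,000 L.
(a) Alkalinity to add: (100 − 68) = 32 mg/L as CaCO₃ × 720,000 L = 23,040 g as CaCO₃.
(a) Equivalents: 23,040 g ÷ 50 g/eq = 460.8 eq.
(a) Each mole of Na₂CO₃ supplies 2 eq, so 460.8 / 2 = 230.4 mol.
(a) Mass: 230.4 mol × 106 g/mol = 24,420 g.

(b) [OCl⁻]/[HOCl] = 10^(pH − pKa) = 10^(7.57 − 7.54) = 10^0.03 = 1.072.
(b) Fraction as HOCl = 1 / (1 + 1.072) = 0.4827.
(b) OCl⁻ = (1 − 0.4827) × 4.18 ppm = 2.162 ppm.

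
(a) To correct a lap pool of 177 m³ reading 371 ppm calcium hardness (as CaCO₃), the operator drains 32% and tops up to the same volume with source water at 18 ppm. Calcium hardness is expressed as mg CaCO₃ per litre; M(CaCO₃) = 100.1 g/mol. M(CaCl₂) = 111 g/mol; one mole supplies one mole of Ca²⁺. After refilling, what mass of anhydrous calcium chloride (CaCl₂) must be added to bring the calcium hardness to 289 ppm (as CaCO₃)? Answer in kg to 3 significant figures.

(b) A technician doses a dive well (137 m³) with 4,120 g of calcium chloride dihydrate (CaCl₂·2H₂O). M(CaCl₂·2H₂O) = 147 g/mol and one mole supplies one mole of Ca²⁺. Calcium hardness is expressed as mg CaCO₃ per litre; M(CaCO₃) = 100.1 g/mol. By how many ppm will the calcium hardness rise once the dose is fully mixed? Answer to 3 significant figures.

(a) 6.08 kg; (b) 20.5 ppm

(a) Volume: 177 m³ = 177,000 L.
(a) After draining 32% and refilling: 371 × 0.68 + 18 × 0.32 = 258.04 ppm.
(a) Deficit to target: 289 − 258.04 = 30.96 mg/L.
(a) As CaCO₃: 30.96 mg/L × 177,000 L = 5480 g; ÷ 100.1 = 54.74 mol Ca²⁺.
(a) Mass: 54.74 × 111 = 6077 g.

(b) Volume: 137 m³ = 137,000 L.
(b) Moles of Ca²⁺: 4,120 g ÷ 147 g/mol = 28.03 mol.
(b) As CaCO₃: 28.03 mol × 100.1 g/mol = 2806 g.
(b) Rise: 2806 g / 137,000 L × 1000 = 20.48 mg/L.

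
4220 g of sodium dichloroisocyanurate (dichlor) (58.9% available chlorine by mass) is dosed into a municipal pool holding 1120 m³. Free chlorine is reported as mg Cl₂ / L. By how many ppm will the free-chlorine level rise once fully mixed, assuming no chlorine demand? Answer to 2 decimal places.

Volume: 1120 m³ = 1,120,000 L.
Available chlorine delivered: 4220 g × 0.589 = 2486 g as Cl₂.
Concentration rise: 2486 g / 1,120,000 L = 2.219 mg/L = 2.22 ppm.

2.22 ppm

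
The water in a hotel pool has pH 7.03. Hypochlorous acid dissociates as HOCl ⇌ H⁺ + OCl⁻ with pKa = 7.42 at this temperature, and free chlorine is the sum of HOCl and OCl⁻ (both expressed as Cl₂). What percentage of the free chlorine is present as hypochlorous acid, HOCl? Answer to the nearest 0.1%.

[OCl⁻]/[HOCl] = 10^(pH − pKa) = 10^(7.03 − 7.42) = 10^-0.39 = 0.4074.
Fraction as HOCl = 1 / (1 + 0.4074) = 0.7105.

71.1%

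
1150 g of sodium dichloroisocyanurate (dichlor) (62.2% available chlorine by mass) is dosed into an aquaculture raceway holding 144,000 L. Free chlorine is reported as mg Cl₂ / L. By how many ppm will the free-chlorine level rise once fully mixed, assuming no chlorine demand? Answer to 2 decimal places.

4.97 ppm

Available chlorine delivered: 1150 g × 0.622 = 715.3 g as Cl₂.
Concentration rise: 715.3 g / 144,000 L = 4.967 mg/L = 4.97 ppm.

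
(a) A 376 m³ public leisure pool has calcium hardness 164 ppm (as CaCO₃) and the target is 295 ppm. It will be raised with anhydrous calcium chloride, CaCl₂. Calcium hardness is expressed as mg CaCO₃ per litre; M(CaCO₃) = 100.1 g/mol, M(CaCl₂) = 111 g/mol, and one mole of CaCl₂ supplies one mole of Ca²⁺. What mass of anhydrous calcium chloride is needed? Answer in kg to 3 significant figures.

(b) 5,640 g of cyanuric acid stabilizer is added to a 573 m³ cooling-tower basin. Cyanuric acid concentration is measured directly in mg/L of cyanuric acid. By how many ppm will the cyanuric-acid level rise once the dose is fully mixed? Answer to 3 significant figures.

(a) 54.6 kg; (b) 9.84 ppm

(a) Volume: 376 m³ = 376,000 L.
(a) Hardness to add: (295 − 164) = 131 mg/L as CaCO₃ × 376,000 L = 49,260 g as CaCO₃.
(a) Moles of Ca²⁺ (1 mol Ca²⁺ ≡ 1 mol CaCO₃): 49,260 / 100.1 g/mol = 492.1 mol.
(a) Mass of CaCl₂: 492.1 × 111 = 54,620 g.

(b) Volume: 573 m³ = 573,000 L.
(b) Rise: 5,640 g / 573,000 L × 1000 = 9.843 mg/L.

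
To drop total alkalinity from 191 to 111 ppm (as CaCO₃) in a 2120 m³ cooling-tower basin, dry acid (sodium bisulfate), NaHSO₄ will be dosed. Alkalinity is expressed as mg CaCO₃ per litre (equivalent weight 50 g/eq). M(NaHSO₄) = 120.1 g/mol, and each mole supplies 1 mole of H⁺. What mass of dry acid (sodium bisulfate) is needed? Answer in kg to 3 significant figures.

407 kg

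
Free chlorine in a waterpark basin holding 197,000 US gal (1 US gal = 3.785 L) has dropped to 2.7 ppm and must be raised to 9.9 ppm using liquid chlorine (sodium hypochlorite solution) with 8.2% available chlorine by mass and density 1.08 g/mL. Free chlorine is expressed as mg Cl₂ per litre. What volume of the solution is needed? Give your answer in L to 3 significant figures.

Volume: 197,000 US gal × 3.785 L/gal = 745,645 L.
Chlorine deficit: 9.9 − 2.7 = 7.2 ppm = 7.2 mg/L as Cl₂.
Cl₂ equivalent needed: 7.2 mg/L × 745,645 L = 5,369,000 mg = 5369 g.
Product at 8.2% available chlorine: 5369 / 0.082 = 65,470 g.
Volume at density 1.08 g/mL: 65,470 g ÷ 1.08 g/mL = 60,620 mL.

60.6 L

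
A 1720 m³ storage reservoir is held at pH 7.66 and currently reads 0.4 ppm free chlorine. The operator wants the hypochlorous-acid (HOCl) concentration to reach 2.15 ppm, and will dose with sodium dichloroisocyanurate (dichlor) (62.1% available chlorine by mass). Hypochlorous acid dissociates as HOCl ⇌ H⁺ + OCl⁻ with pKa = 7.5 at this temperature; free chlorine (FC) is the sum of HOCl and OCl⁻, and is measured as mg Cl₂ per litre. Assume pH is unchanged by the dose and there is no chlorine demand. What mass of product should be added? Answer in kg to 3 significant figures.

13.5 kg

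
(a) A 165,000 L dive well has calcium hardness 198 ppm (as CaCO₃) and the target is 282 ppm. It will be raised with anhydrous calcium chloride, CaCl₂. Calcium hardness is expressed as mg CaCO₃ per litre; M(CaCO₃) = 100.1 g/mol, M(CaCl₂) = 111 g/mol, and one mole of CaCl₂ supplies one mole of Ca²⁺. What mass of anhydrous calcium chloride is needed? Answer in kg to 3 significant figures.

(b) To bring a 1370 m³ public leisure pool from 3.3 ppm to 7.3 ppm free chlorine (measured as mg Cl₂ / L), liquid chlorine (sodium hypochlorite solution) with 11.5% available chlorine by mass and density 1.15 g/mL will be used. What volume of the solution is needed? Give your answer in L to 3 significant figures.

(a) 15.4 kg; (b) 41.4 L

(a) Hardness to add: (282 − 198) = 84 mg/L as CaCO₃ × 165,000 L = 13,860 g as CaCO₃.
(a) Moles of Ca²⁺ (1 mol Ca²⁺ ≡ 1 mol CaCO₃): 13,860 / 100.1 g/mol = 138.5 mol.
(a) Mass of CaCl₂: 138.5 × 111 = 15,370 g.

(b) Volume: 1370 m³ = 1,370,000 L.
(b) Chlorine deficit: 7.3 − 3.3 = 4 ppm = 4 mg/L as Cl₂.
(b) Cl₂ equivalent needed: 4 mg/L × 1,370,000 L = 5,480,000 mg = 5480 g.
(b) Product at 11.5% available chlorine: 5480 / 0.115 = 47,650 g.
(b) Volume at density 1.15 g/mL: 47,650 g ÷ 1.15 g/mL = 41,440 mL.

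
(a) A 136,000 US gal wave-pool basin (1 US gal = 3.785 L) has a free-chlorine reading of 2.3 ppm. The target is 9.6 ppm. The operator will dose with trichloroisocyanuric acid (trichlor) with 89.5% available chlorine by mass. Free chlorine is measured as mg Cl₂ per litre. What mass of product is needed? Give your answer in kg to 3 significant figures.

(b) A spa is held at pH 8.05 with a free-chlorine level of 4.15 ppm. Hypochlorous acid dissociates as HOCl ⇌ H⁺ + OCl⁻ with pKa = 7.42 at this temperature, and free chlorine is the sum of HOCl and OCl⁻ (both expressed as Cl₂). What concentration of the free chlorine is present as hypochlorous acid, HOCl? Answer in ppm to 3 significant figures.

(a) 4.20 kg; (b) 0.788 ppm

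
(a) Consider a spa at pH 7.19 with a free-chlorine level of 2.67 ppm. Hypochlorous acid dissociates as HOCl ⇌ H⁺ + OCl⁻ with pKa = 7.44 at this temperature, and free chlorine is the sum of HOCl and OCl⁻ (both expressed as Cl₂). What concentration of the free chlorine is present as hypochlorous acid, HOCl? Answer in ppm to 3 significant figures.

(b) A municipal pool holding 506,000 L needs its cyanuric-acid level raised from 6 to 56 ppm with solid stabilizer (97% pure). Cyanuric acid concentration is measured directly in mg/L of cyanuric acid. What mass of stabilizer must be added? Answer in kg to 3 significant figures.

(a) 1.71 ppm; (b) 26.1 kg

(a) [OCl⁻]/[HOCl] = 10^(pH − pKa) = 10^(7.19 − 7.44) = 10^-0.25 = 0.5623.
(a) Fraction as HOCl = 1 / (1 + 0.5623) = 0.6401.
(a) HOCl = 0.6401 × 2.67 ppm = 1.709 ppm.

(b) CYA to add: (56 − 6) = 50 mg/L × 506,000 L = 25,300 g cyanuric acid.
(b) At 97% purity: 25,300 / 0.97 = 26,080 g product.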